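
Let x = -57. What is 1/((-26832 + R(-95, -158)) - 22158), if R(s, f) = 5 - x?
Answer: -1/48928 ≈ -2.0438e-5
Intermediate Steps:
R(s, f) = 62 (R(s, f) = 5 - 1*(-57) = 5 + 57 = 62)
1/((-26832 + R(-95, -158)) - 22158) = 1/((-26832 + 62) - 22158) = 1/(-26770 - 22158) = 1/(-48928) = -1/48928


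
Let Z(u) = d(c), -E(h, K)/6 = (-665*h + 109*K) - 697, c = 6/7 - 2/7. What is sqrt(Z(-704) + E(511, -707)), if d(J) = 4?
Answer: sqrt(2505454) ≈ 1582.9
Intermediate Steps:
c = 4/7 (c = 6*(1/7) - 2*1/7 = 6/7 - 2/7 = 4/7 ≈ 0.57143)
E(h, K) = 4182 - 654*K + 3990*h (E(h, K) = -6*((-665*h + 109*K) - 697) = -6*(-697 - 665*h + 109*K) = 4182 - 654*K + 3990*h)
Z(u) = 4
sqrt(Z(-704) + E(511, -707)) = sqrt(4 + (4182 - 654*(-707) + 3990*511)) = sqrt(4 + (4182 + 462378 + 2038890)) = sqrt(4 + 2505450) = sqrt(2505454)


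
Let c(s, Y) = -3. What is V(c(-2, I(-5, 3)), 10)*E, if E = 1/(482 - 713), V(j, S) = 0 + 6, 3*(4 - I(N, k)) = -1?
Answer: -2/77 ≈ -0.025974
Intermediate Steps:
I(N, k) = 13/3 (I(N, k) = 4 - ⅓*(-1) = 4 + ⅓ = 13/3)
V(j, S) = 6
E = -1/231 (E = 1/(-231) = -1/231 ≈ -0.0043290)
V(c(-2, I(-5, 3)), 10)*E = 6*(-1/231) = -2/77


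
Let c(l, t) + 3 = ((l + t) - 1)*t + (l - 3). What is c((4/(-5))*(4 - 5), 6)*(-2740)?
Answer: -81104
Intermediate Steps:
c(l, t) = -6 + l + t*(-1 + l + t) (c(l, t) = -3 + (((l + t) - 1)*t + (l - 3)) = -3 + ((-1 + l + t)*t + (-3 + l)) = -3 + (t*(-1 + l + t) + (-3 + l)) = -3 + (-3 + l + t*(-1 + l + t)) = -6 + l + t*(-1 + l + t))
c((4/(-5))*(4 - 5), 6)*(-2740) = (-6 + (4/(-5))*(4 - 5) + 6**2 - 1*6 + ((4/(-5))*(4 - 5))*6)*(-2740) = (-6 + (4*(-1/5))*(-1) + 36 - 6 + ((4*(-1/5))*(-1))*6)*(-2740) = (-6 - 4/5*(-1) + 36 - 6 - 4/5*(-1)*6)*(-2740) = (-6 + 4/5 + 36 - 6 + (4/5)*6)*(-2740) = (-6 + 4/5 + 36 - 6 + 24/5)*(-2740) = (148/5)*(-2740) = -81104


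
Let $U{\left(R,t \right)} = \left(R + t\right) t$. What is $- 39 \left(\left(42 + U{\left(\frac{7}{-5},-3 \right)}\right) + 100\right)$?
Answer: $- \frac{30264}{5} \approx -6052.8$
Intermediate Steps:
$U{\left(R,t \right)} = t \left(R + t\right)$
$- 39 \left(\left(42 + U{\left(\frac{7}{-5},-3 \right)}\right) + 100\right) = - 39 \left(\left(42 - 3 \left(\frac{7}{-5} - 3\right)\right) + 100\right) = - 39 \left(\left(42 - 3 \left(7 \left(- \frac{1}{5}\right) - 3\right)\right) + 100\right) = - 39 \left(\left(42 - 3 \left(- \frac{7}{5} - 3\right)\right) + 100\right) = - 39 \left(\left(42 - - \frac{66}{5}\right) + 100\right) = - 39 \left(\left(42 + \frac{66}{5}\right) + 100\right) = - 39 \left(\frac{276}{5} + 100\right) = \left(-39\right) \frac{776}{5} = - \frac{30264}{5}$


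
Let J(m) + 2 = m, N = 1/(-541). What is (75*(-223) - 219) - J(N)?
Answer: -9165621/541 ≈ -16942.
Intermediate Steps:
N = -1/541 ≈ -0.0018484
J(m) = -2 + m
(75*(-223) - 219) - J(N) = (75*(-223) - 219) - (-2 - 1/541) = (-16725 - 219) - 1*(-1083/541) = -16944 + 1083/541 = -9165621/541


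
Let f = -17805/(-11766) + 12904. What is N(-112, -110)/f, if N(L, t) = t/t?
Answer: 3922/50615423 ≈ 7.7486e-5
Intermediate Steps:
N(L, t) = 1
f = 50615423/3922 (f = -17805*(-1/11766) + 12904 = 5935/3922 + 12904 = 50615423/3922 ≈ 12906.)
N(-112, -110)/f = 1/(50615423/3922) = 1*(3922/50615423) = 3922/50615423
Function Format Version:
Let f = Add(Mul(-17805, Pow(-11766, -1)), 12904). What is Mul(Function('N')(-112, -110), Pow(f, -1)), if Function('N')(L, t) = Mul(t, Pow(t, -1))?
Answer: Rational(3922, 50615423) ≈ 7.7486e-5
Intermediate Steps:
Function('N')(L, t) = 1
f = Rational(50615423, 3922) (f = Add(Mul(-17805, Rational(-1, 11766)), 12904) = Add(Rational(5935, 3922), 12904) = Rational(50615423, 3922) ≈ 12906.)
Mul(Function('N')(-112, -110), Pow(f, -1)) = Mul(1, Pow(Rational(50615423, 3922), -1)) = Mul(1, Rational(3922, 50615423)) = Rational(3922, 50615423)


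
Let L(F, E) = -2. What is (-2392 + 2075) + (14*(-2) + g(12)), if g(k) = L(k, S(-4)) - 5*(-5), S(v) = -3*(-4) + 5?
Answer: -322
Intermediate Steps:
S(v) = 17 (S(v) = 12 + 5 = 17)
g(k) = 23 (g(k) = -2 - 5*(-5) = -2 + 25 = 23)
(-2392 + 2075) + (14*(-2) + g(12)) = (-2392 + 2075) + (14*(-2) + 23) = -317 + (-28 + 23) = -317 - 5 = -322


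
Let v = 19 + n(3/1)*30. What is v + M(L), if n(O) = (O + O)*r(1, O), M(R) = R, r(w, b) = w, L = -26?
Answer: 173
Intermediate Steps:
n(O) = 2*O (n(O) = (O + O)*1 = (2*O)*1 = 2*O)
v = 199 (v = 19 + (2*(3/1))*30 = 19 + (2*(3*1))*30 = 19 + (2*3)*30 = 19 + 6*30 = 19 + 180 = 199)
v + M(L) = 199 - 26 = 173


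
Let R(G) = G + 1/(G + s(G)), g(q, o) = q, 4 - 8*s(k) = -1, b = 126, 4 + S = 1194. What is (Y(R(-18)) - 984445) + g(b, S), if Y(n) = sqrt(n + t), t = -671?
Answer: -984319 + 71*I*sqrt(2641)/139 ≈ -9.8432e+5 + 26.25*I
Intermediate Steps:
S = 1190 (S = -4 + 1194 = 1190)
s(k) = 5/8 (s(k) = 1/2 - 1/8*(-1) = 1/2 + 1/8 = 5/8)
R(G) = G + 1/(5/8 + G) (R(G) = G + 1/(G + 5/8) = G + 1/(5/8 + G))
Y(n) = sqrt(-671 + n) (Y(n) = sqrt(n - 671) = sqrt(-671 + n))
(Y(R(-18)) - 984445) + g(b, S) = (sqrt(-671 + (8 + 5*(-18) + 8*(-18)**2)/(5 + 8*(-18))) - 984445) + 126 = (sqrt(-671 + (8 - 90 + 8*324)/(5 - 144)) - 984445) + 126 = (sqrt(-671 + (8 - 90 + 2592)/(-139)) - 984445) + 126 = (sqrt(-671 - 1/139*2510) - 984445) + 126 = (sqrt(-671 - 2510/139) - 984445) + 126 = (sqrt(-95779/139) - 984445) + 126 = (71*I*sqrt(2641)/139 - 984445) + 126 = (-984445 + 71*I*sqrt(2641)/139) + 126 = -984319 + 71*I*sqrt(2641)/139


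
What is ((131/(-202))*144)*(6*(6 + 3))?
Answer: -509328/101 ≈ -5042.9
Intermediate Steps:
((131/(-202))*144)*(6*(6 + 3)) = ((131*(-1/202))*144)*(6*9) = -131/202*144*54 = -9432/101*54 = -509328/101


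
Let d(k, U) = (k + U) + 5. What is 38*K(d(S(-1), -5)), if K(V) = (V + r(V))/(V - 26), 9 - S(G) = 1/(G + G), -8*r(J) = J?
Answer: -2527/132 ≈ -19.144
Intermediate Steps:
r(J) = -J/8
S(G) = 9 - 1/(2*G) (S(G) = 9 - 1/(G + G) = 9 - 1/(2*G))
d(k, U) = 5 + U + k (d(k, U) = (U + k) + 5 = 5 + U + k)
K(V) = 7*V/(8*(-26 + V)) (K(V) = (V - V/8)/(V - 26) = (7*V/8)/(-26 + V) = 7*V/(8*(-26 + V)))
38*K(d(S(-1), -5)) = 38*(7*(5 - 5 + (9 - ½/(-1)))/(8*(-26 + (5 - 5 + (9 - ½/(-1)))))) = 38*(7*(5 - 5 + (9 - ½*(-1)))/(8*(-26 + (5 - 5 + (9 - ½*(-1)))))) = 38*(7*(5 - 5 + (9 + ½))/(8*(-26 + (5 - 5 + (9 + ½))))) = 38*(7*(5 - 5 + 19/2)/(8*(-26 + (5 - 5 + 19/2)))) = 38*((7/8)*(19/2)/(-26 + 19/2)) = 38*((7/8)*(19/2)/(-33/2)) = 38*((7/8)*(19/2)*(-2/33)) = 38*(-133/264) = -2527/132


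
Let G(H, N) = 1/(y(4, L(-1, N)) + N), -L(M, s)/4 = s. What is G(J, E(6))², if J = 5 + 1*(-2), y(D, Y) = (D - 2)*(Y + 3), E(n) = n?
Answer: 1/1296 ≈ 0.00077160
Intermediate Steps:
L(M, s) = -4*s
y(D, Y) = (-2 + D)*(3 + Y)
J = 3 (J = 5 - 2 = 3)
G(H, N) = 1/(6 - 7*N) (G(H, N) = 1/((-6 - (-8)*N + 3*4 + 4*(-4*N)) + N) = 1/((-6 + 8*N + 12 - 16*N) + N) = 1/((6 - 8*N) + N) = 1/(6 - 7*N))
G(J, E(6))² = (1/(6 - 7*6))² = (1/(6 - 42))² = (1/(-36))² = (-1/36)² = 1/1296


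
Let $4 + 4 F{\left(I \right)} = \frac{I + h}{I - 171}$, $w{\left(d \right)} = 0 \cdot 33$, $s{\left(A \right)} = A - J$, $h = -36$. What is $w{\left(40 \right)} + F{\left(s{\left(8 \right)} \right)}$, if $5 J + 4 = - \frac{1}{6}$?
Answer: $- \frac{3729}{3892} \approx -0.95812$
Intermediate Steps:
$J = - \frac{5}{6}$ ($J = - \frac{4}{5} + \frac{\left(-1\right) \frac{1}{6}}{5} = - \frac{4}{5} + \frac{1}{5} \left(- \frac{1}{6}\right) = - \frac{4}{5} - \frac{1}{30} = - \frac{5}{6} \approx -0.83333$)
$s{\left(A \right)} = \frac{5}{6} + A$ ($s{\left(A \right)} = A - - \frac{5}{6} = A + \frac{5}{6} = \frac{5}{6} + A$)
$w{\left(d \right)} = 0$
$F{\left(I \right)} = -1 + \frac{-36 + I}{4 \left(-171 + I\right)}$ ($F{\left(I \right)} = -1 + \frac{\left(I - 36\right) \frac{1}{I - 171}}{4} = -1 + \frac{\left(-36 + I\right) \frac{1}{-171 + I}}{4} = -1 + \frac{\frac{1}{-171 + I} \left(-36 + I\right)}{4} = -1 + \frac{-36 + I}{4 \left(-171 + I\right)}$)
$w{\left(40 \right)} + F{\left(s{\left(8 \right)} \right)} = 0 + \frac{3 \left(216 - \left(\frac{5}{6} + 8\right)\right)}{4 \left(-171 + \left(\frac{5}{6} + 8\right)\right)} = 0 + \frac{3 \left(216 - \frac{53}{6}\right)}{4 \left(-171 + \frac{53}{6}\right)} = 0 + \frac{3 \left(216 - \frac{53}{6}\right)}{4 \left(- \frac{973}{6}\right)} = 0 + \frac{3}{4} \left(- \frac{6}{973}\right) \frac{1243}{6} = 0 - \frac{3729}{3892} = - \frac{3729}{3892}$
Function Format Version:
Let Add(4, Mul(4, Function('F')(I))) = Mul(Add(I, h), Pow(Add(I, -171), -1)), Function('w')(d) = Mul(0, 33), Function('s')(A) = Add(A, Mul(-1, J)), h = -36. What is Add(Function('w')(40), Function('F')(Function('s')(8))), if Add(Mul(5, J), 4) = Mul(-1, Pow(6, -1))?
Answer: Rational(-3729, 3892) ≈ -0.95812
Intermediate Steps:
J = Rational(-5, 6) (J = Add(Rational(-4, 5), Mul(Rational(1, 5), Mul(-1, Pow(6, -1)))) = Add(Rational(-4, 5), Mul(Rational(1, 5), Mul(-1, Rational(1, 6)))) = Add(Rational(-4, 5), Mul(Rational(1, 5), Rational(-1, 6))) = Add(Rational(-4, 5), Rational(-1, 30)) = Rational(-5, 6) ≈ -0.83333)
Function('s')(A) = Add(Rational(5, 6), A) (Function('s')(A) = Add(A, Mul(-1, Rational(-5, 6))) = Add(A, Rational(5, 6)) = Add(Rational(5, 6), A))
Function('w')(d) = 0
Function('F')(I) = Add(-1, Mul(Rational(1, 4), Pow(Add(-171, I), -1), Add(-36, I))) (Function('F')(I) = Add(-1, Mul(Rational(1, 4), Mul(Add(I, -36), Pow(Add(I, -171), -1)))) = Add(-1, Mul(Rational(1, 4), Mul(Add(-36, I), Pow(Add(-171, I), -1)))) = Add(-1, Mul(Rational(1, 4), Mul(Pow(Add(-171, I), -1), Add(-36, I)))) = Add(-1, Mul(Rational(1, 4), Pow(Add(-171, I), -1), Add(-36, I))))
Add(Function('w')(40), Function('F')(Function('s')(8))) = Add(0, Mul(Rational(3, 4), Pow(Add(-171, Add(Rational(5, 6), 8)), -1), Add(216, Mul(-1, Add(Rational(5, 6), 8))))) = Add(0, Mul(Rational(3, 4), Pow(Add(-171, Rational(53, 6)), -1), Add(216, Mul(-1, Rational(53, 6))))) = Add(0, Mul(Rational(3, 4), Pow(Rational(-973, 6), -1), Add(216, Rational(-53, 6)))) = Add(0, Mul(Rational(3, 4), Rational(-6, 973), Rational(1243, 6))) = Add(0, Rational(-3729, 3892)) = Rational(-3729, 3892)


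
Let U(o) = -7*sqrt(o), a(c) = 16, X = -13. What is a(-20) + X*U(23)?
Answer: 16 + 91*sqrt(23) ≈ 452.42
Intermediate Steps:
a(-20) + X*U(23) = 16 - (-91)*sqrt(23) = 16 + 91*sqrt(23)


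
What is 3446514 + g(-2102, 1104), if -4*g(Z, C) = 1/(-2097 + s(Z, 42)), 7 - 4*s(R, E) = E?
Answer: 29029987423/8423 ≈ 3.4465e+6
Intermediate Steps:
s(R, E) = 7/4 - E/4
g(Z, C) = 1/8423 (g(Z, C) = -1/(4*(-2097 + (7/4 - ¼*42))) = -1/(4*(-2097 + (7/4 - 21/2))) = -1/(4*(-2097 - 35/4)) = -1/(4*(-8423/4)) = -¼*(-4/8423) = 1/8423)
3446514 + g(-2102, 1104) = 3446514 + 1/8423 = 29029987423/8423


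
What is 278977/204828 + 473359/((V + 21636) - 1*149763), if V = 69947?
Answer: -5045393462/744805815 ≈ -6.7741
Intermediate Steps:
278977/204828 + 473359/((V + 21636) - 1*149763) = 278977/204828 + 473359/((69947 + 21636) - 1*149763) = 278977*(1/204828) + 473359/(91583 - 149763) = 278977/204828 + 473359/(-58180) = 278977/204828 + 473359*(-1/58180) = 278977/204828 - 473359/58180 = -5045393462/744805815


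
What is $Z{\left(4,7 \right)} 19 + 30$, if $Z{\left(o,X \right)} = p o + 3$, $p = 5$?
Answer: $467$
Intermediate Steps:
$Z{\left(o,X \right)} = 3 + 5 o$ ($Z{\left(o,X \right)} = 5 o + 3 = 3 + 5 o$)
$Z{\left(4,7 \right)} 19 + 30 = \left(3 + 5 \cdot 4\right) 19 + 30 = \left(3 + 20\right) 19 + 30 = 23 \cdot 19 + 30 = 437 + 30 = 467$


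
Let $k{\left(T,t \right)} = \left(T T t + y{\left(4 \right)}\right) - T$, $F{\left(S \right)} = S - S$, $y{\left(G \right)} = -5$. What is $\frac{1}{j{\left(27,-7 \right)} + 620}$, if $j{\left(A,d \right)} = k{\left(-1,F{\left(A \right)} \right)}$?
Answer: $\frac{1}{616} \approx 0.0016234$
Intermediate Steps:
$F{\left(S \right)} = 0$
$k{\left(T,t \right)} = -5 - T + t T^{2}$ ($k{\left(T,t \right)} = \left(T T t - 5\right) - T = \left(T^{2} t - 5\right) - T = \left(t T^{2} - 5\right) - T = \left(-5 + t T^{2}\right) - T = -5 - T + t T^{2}$)
$j{\left(A,d \right)} = -4$ ($j{\left(A,d \right)} = -5 - -1 + 0 \left(-1\right)^{2} = -5 + 1 + 0 \cdot 1 = -5 + 1 + 0 = -4$)
$\frac{1}{j{\left(27,-7 \right)} + 620} = \frac{1}{-4 + 620} = \frac{1}{616}$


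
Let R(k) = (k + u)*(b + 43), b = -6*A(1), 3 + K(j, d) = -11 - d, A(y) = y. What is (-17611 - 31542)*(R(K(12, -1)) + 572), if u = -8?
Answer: 10076365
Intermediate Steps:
K(j, d) = -14 - d (K(j, d) = -3 + (-11 - d) = -14 - d)
b = -6 (b = -6*1 = -6)
R(k) = -296 + 37*k (R(k) = (k - 8)*(-6 + 43) = (-8 + k)*37 = -296 + 37*k)
(-17611 - 31542)*(R(K(12, -1)) + 572) = (-17611 - 31542)*((-296 + 37*(-14 - 1*(-1))) + 572) = -49153*((-296 + 37*(-14 + 1)) + 572) = -49153*((-296 + 37*(-13)) + 572) = -49153*((-296 - 481) + 572) = -49153*(-777 + 572) = -49153*(-205) = 10076365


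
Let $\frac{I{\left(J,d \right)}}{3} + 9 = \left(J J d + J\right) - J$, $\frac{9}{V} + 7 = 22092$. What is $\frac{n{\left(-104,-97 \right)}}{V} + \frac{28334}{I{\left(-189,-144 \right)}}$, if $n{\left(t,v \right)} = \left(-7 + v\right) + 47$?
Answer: $- \frac{2158429512629}{15431499} \approx -1.3987 \cdot 10^{5}$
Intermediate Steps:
$V = \frac{9}{22085}$ ($V = \frac{9}{-7 + 22092} = \frac{9}{22085} \approx 0.00040752$)
$n{\left(t,v \right)} = 40 + v$
$I{\left(J,d \right)} = -27 + 3 d J^{2}$ ($I{\left(J,d \right)} = -27 + 3 \left(\left(J J d + J\right) - J\right) = -27 + 3 \left(\left(J^{2} d + J\right) - J\right) = -27 + 3 \left(\left(d J^{2} + J\right) - J\right) = -27 + 3 \left(\left(J + d J^{2}\right) - J\right) = -27 + 3 d J^{2}$)
$\frac{n{\left(-104,-97 \right)}}{V} + \frac{28334}{I{\left(-189,-144 \right)}} = \frac{40 - 97}{\frac{9}{22085}} + \frac{28334}{-27 + 3 \left(-144\right) \left(-189\right)^{2}} = \left(-57\right) \frac{22085}{9} + \frac{28334}{-27 + 3 \left(-144\right) 35721} = - \frac{419615}{3} + \frac{28334}{-27 - 15431472} = - \frac{419615}{3} + \frac{28334}{-15431499} = - \frac{419615}{3} + 28334 \left(- \frac{1}{15431499}\right) = - \frac{419615}{3} - \frac{28334}{15431499} = - \frac{2158429512629}{15431499}$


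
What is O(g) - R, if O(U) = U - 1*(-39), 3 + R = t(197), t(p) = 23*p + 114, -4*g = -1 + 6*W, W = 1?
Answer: -18417/4 ≈ -4604.3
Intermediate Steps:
g = -5/4 (g = -(-1 + 6*1)/4 = -(-1 + 6)/4 = -¼*5 = -5/4 ≈ -1.2500)
t(p) = 114 + 23*p
R = 4642 (R = -3 + (114 + 23*197) = -3 + (114 + 4531) = -3 + 4645 = 4642)
O(U) = 39 + U (O(U) = U + 39 = 39 + U)
O(g) - R = (39 - 5/4) - 1*4642 = 151/4 - 4642 = -18417/4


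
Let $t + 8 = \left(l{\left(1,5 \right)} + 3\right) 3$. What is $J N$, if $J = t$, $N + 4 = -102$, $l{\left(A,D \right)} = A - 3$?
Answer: $530$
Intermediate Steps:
$l{\left(A,D \right)} = -3 + A$
$N = -106$ ($N = -4 - 102 = -106$)
$t = -5$ ($t = -8 + \left(\left(-3 + 1\right) + 3\right) 3 = -8 + \left(-2 + 3\right) 3 = -8 + 1 \cdot 3 = -8 + 3 = -5$)
$J = -5$
$J N = \left(-5\right) \left(-106\right) = 530$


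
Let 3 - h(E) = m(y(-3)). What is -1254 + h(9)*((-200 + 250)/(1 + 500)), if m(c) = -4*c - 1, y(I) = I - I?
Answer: -628054/501 ≈ -1253.6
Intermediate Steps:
y(I) = 0
m(c) = -1 - 4*c
h(E) = 4 (h(E) = 3 - (-1 - 4*0) = 3 - (-1 + 0) = 3 - 1*(-1) = 3 + 1 = 4)
-1254 + h(9)*((-200 + 250)/(1 + 500)) = -1254 + 4*((-200 + 250)/(1 + 500)) = -1254 + 4*(50/501) = -1254 + 200/501 = -628054/501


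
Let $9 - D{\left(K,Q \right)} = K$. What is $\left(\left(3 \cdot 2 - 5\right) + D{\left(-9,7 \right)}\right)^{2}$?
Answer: $361$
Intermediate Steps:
$D{\left(K,Q \right)} = 9 - K$
$\left(\left(3 \cdot 2 - 5\right) + D{\left(-9,7 \right)}\right)^{2} = \left(\left(3 \cdot 2 - 5\right) + \left(9 - -9\right)\right)^{2} = \left(\left(6 - 5\right) + \left(9 + 9\right)\right)^{2} = \left(1 + 18\right)^{2} = 19^{2} = 361$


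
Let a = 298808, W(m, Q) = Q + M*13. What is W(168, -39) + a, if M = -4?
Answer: 298717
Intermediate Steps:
W(m, Q) = -52 + Q (W(m, Q) = Q - 4*13 = Q - 52 = -52 + Q)
W(168, -39) + a = (-52 - 39) + 298808 = -91 + 298808 = 298717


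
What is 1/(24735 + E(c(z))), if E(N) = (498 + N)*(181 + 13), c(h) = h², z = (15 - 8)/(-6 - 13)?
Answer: 361/43815773 ≈ 8.2390e-6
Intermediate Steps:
z = -7/19 (z = 7/(-19) = 7*(-1/19) = -7/19 ≈ -0.36842)
E(N) = 96612 + 194*N (E(N) = (498 + N)*194 = 96612 + 194*N)
1/(24735 + E(c(z))) = 1/(24735 + (96612 + 194*(-7/19)²)) = 1/(24735 + (96612 + 194*(49/361))) = 1/(24735 + (96612 + 9506/361)) = 1/(24735 + 34886438/361) = 1/(43815773/361) = 361/43815773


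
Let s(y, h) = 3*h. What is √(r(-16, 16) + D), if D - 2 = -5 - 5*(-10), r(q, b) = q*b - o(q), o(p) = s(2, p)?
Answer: I*√161 ≈ 12.689*I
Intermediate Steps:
o(p) = 3*p
r(q, b) = -3*q + b*q (r(q, b) = q*b - 3*q = b*q - 3*q = -3*q + b*q)
D = 47 (D = 2 + (-5 - 5*(-10)) = 2 + (-5 + 50) = 2 + 45 = 47)
√(r(-16, 16) + D) = √(-16*(-3 + 16) + 47) = √(-16*13 + 47) = √(-208 + 47) = √(-161) = I*√161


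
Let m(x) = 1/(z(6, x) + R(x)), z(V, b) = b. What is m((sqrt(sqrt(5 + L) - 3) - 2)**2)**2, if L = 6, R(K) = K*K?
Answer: 1/((1 + (2 - sqrt(-3 + sqrt(11)))**2)**2*(2 - sqrt(-3 + sqrt(11)))**4) ≈ 0.024929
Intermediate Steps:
R(K) = K**2
m(x) = 1/(x + x**2)
m((sqrt(sqrt(5 + L) - 3) - 2)**2)**2 = (1/(((sqrt(sqrt(5 + 6) - 3) - 2)**2)*(1 + (sqrt(sqrt(5 + 6) - 3) - 2)**2)))**2 = (1/(((sqrt(sqrt(11) - 3) - 2)**2)*(1 + (sqrt(sqrt(11) - 3) - 2)**2)))**2 = (1/(((sqrt(-3 + sqrt(11)) - 2)**2)*(1 + (sqrt(-3 + sqrt(11)) - 2)**2)))**2 = (1/(((-2 + sqrt(-3 + sqrt(11)))**2)*(1 + (-2 + sqrt(-3 + sqrt(11)))**2)))**2 = (1/((-2 + sqrt(-3 + sqrt(11)))**2*(1 + (-2 + sqrt(-3 + sqrt(11)))**2)))**2 = (1/((1 + (-2 + sqrt(-3 + sqrt(11)))**2)*(-2 + sqrt(-3 + sqrt(11)))**2))**2 = 1/((1 + (-2 + sqrt(-3 + sqrt(11)))**2)**2*(-2 + sqrt(-3 + sqrt(11)))**4)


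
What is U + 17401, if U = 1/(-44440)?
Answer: 773300439/44440 ≈ 17401.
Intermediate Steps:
U = -1/44440 ≈ -2.2502e-5
U + 17401 = -1/44440 + 17401 = 773300439/44440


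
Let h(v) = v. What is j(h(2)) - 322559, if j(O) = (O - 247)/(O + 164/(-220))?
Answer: -22270046/69 ≈ -3.2275e+5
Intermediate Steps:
j(O) = (-247 + O)/(-41/55 + O) (j(O) = (-247 + O)/(O + 164*(-1/220)) = (-247 + O)/(O - 41/55) = (-247 + O)/(-41/55 + O))
j(h(2)) - 322559 = 55*(-247 + 2)/(-41 + 55*2) - 322559 = 55*(-245)/(-41 + 110) - 322559 = 55*(-245)/69 - 322559 = 55*(1/69)*(-245) - 322559 = -13475/69 - 322559 = -22270046/69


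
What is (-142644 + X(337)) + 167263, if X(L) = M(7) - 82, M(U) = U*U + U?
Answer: 24593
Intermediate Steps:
M(U) = U + U**2 (M(U) = U**2 + U = U + U**2)
X(L) = -26 (X(L) = 7*(1 + 7) - 82 = 7*8 - 82 = 56 - 82 = -26)
(-142644 + X(337)) + 167263 = (-142644 - 26) + 167263 = -142670 + 167263 = 24593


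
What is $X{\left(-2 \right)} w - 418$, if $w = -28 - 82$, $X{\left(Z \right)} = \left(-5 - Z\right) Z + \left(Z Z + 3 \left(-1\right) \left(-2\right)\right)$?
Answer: $-2178$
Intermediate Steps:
$X{\left(Z \right)} = 6 + Z^{2} + Z \left(-5 - Z\right)$ ($X{\left(Z \right)} = Z \left(-5 - Z\right) + \left(Z^{2} - -6\right) = Z \left(-5 - Z\right) + \left(Z^{2} + 6\right) = Z \left(-5 - Z\right) + \left(6 + Z^{2}\right) = 6 + Z^{2} + Z \left(-5 - Z\right)$)
$w = -110$
$X{\left(-2 \right)} w - 418 = \left(6 - -10\right) \left(-110\right) - 418 = \left(6 + 10\right) \left(-110\right) - 418 = 16 \left(-110\right) - 418 = -1760 - 418 = -2178$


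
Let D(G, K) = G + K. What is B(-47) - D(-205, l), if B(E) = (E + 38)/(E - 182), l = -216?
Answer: 96418/229 ≈ 421.04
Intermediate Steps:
B(E) = (38 + E)/(-182 + E)
B(-47) - D(-205, l) = (38 - 47)/(-182 - 47) - (-205 - 216) = -9/(-229) - 1*(-421) = -1/229*(-9) + 421 = 9/229 + 421 = 96418/229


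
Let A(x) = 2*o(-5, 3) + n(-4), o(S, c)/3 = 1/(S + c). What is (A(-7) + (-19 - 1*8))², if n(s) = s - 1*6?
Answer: 1600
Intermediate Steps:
o(S, c) = 3/(S + c)
n(s) = -6 + s (n(s) = s - 6 = -6 + s)
A(x) = -13 (A(x) = 2*(3/(-5 + 3)) + (-6 - 4) = 2*(3/(-2)) - 10 = 2*(3*(-½)) - 10 = 2*(-3/2) - 10 = -3 - 10 = -13)
(A(-7) + (-19 - 1*8))² = (-13 + (-19 - 1*8))² = (-13 + (-19 - 8))² = (-13 - 27)² = (-40)² = 1600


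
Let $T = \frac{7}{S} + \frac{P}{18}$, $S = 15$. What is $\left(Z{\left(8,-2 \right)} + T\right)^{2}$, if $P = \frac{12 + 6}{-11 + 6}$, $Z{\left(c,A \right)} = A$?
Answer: $\frac{676}{225} \approx 3.0044$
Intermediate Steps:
$P = - \frac{18}{5}$ ($P = \frac{18}{-5} = 18 \left(- \frac{1}{5}\right) = - \frac{18}{5} \approx -3.6$)
$T = \frac{4}{15}$ ($T = \frac{7}{15} - \frac{18}{5 \cdot 18} = 7 \cdot \frac{1}{15} - \frac{1}{5} = \frac{7}{15} - \frac{1}{5} = \frac{4}{15} \approx 0.26667$)
$\left(Z{\left(8,-2 \right)} + T\right)^{2} = \left(-2 + \frac{4}{15}\right)^{2} = \left(- \frac{26}{15}\right)^{2} = \frac{676}{225}$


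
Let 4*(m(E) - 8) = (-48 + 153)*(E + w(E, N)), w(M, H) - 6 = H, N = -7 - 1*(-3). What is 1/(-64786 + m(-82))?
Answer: -1/66878 ≈ -1.4953e-5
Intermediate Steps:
N = -4 (N = -7 + 3 = -4)
w(M, H) = 6 + H
m(E) = 121/2 + 105*E/4 (m(E) = 8 + ((-48 + 153)*(E + (6 - 4)))/4 = 8 + (105*(E + 2))/4 = 8 + (105*(2 + E))/4 = 8 + (210 + 105*E)/4 = 8 + (105/2 + 105*E/4) = 121/2 + 105*E/4)
1/(-64786 + m(-82)) = 1/(-64786 + (121/2 + (105/4)*(-82))) = 1/(-64786 + (121/2 - 4305/2)) = 1/(-64786 - 2092) = 1/(-66878) = -1/66878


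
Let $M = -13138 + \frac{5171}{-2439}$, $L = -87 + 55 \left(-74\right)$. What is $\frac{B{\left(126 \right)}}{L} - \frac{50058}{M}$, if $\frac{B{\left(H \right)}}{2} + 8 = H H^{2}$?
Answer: $- \frac{127711065674674}{133226666221} \approx -958.6$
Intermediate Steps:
$B{\left(H \right)} = -16 + 2 H^{3}$ ($B{\left(H \right)} = -16 + 2 H H^{2} = -16 + 2 H^{3}$)
$L = -4157$ ($L = -87 - 4070 = -4157$)
$M = - \frac{32048753}{2439}$ ($M = -13138 + 5171 \left(- \frac{1}{2439}\right) = -13138 - \frac{5171}{2439} = - \frac{32048753}{2439} \approx -13140.0$)
$\frac{B{\left(126 \right)}}{L} - \frac{50058}{M} = \frac{-16 + 2 \cdot 126^{3}}{-4157} - \frac{50058}{- \frac{32048753}{2439}} = \left(-16 + 2 \cdot 2000376\right) \left(- \frac{1}{4157}\right) - - \frac{122091462}{32048753} = \left(-16 + 4000752\right) \left(- \frac{1}{4157}\right) + \frac{122091462}{32048753} = 4000736 \left(- \frac{1}{4157}\right) + \frac{122091462}{32048753} = - \frac{4000736}{4157} + \frac{122091462}{32048753} = - \frac{127711065674674}{133226666221}$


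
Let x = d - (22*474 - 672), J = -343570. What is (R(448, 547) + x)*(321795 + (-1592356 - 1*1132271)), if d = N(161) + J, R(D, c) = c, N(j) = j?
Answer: 847281814176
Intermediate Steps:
d = -343409 (d = 161 - 343570 = -343409)
x = -353165 (x = -343409 - (22*474 - 672) = -343409 - (10428 - 672) = -343409 - 1*9756 = -343409 - 9756 = -353165)
(R(448, 547) + x)*(321795 + (-1592356 - 1*1132271)) = (547 - 353165)*(321795 + (-1592356 - 1*1132271)) = -352618*(321795 + (-1592356 - 1132271)) = -352618*(321795 - 2724627) = -352618*(-2402832) = 847281814176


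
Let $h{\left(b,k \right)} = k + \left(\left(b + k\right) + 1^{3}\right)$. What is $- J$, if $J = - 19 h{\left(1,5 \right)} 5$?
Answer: $1140$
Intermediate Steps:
$h{\left(b,k \right)} = 1 + b + 2 k$ ($h{\left(b,k \right)} = k + \left(\left(b + k\right) + 1\right) = k + \left(1 + b + k\right) = 1 + b + 2 k$)
$J = -1140$ ($J = - 19 \left(1 + 1 + 2 \cdot 5\right) 5 = - 19 \left(1 + 1 + 10\right) 5 = \left(-19\right) 12 \cdot 5 = \left(-228\right) 5 = -1140$)
$- J = \left(-1\right) \left(-1140\right) = 1140$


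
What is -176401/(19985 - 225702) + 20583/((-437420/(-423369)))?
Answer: 1792737091719479/89984730140 ≈ 19923.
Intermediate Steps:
-176401/(19985 - 225702) + 20583/((-437420/(-423369))) = -176401/(-205717) + 20583/((-437420*(-1/423369))) = -176401*(-1/205717) + 20583/(437420/423369) = 176401/205717 + 20583*(423369/437420) = 176401/205717 + 8714204127/437420 = 1792737091719479/89984730140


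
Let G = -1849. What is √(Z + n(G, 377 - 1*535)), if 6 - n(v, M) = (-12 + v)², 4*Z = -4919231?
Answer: I*√18772491/2 ≈ 2166.4*I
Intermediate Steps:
Z = -4919231/4 (Z = (¼)*(-4919231) = -4919231/4 ≈ -1.2298e+6)
n(v, M) = 6 - (-12 + v)²
√(Z + n(G, 377 - 1*535)) = √(-4919231/4 + (6 - (-12 - 1849)²)) = √(-4919231/4 + (6 - 1*(-1861)²)) = √(-4919231/4 + (6 - 1*3463321)) = √(-4919231/4 + (6 - 3463321)) = √(-4919231/4 - 3463315) = √(-18772491/4) = I*√18772491/2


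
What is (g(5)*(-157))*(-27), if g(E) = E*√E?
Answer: 21195*√5 ≈ 47393.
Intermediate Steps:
g(E) = E^(3/2)
(g(5)*(-157))*(-27) = (5^(3/2)*(-157))*(-27) = ((5*√5)*(-157))*(-27) = -785*√5*(-27) = 21195*√5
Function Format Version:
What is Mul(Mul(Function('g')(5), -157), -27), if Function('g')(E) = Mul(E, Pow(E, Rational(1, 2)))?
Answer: Mul(21195, Pow(5, Rational(1, 2))) ≈ 47393.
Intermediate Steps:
Function('g')(E) = Pow(E, Rational(3, 2))
Mul(Mul(Function('g')(5), -157), -27) = Mul(Mul(Pow(5, Rational(3, 2)), -157), -27) = Mul(Mul(Mul(5, Pow(5, Rational(1, 2))), -157), -27) = Mul(Mul(-785, Pow(5, Rational(1, 2))), -27) = Mul(21195, Pow(5, Rational(1, 2)))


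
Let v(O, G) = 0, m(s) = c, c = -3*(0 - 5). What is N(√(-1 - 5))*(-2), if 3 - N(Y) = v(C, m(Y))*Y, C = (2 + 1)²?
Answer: -6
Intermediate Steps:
c = 15 (c = -3*(-5) = 15)
m(s) = 15
C = 9 (C = 3² = 9)
N(Y) = 3 (N(Y) = 3 - 0*Y = 3 - 1*0 = 3 + 0 = 3)
N(√(-1 - 5))*(-2) = 3*(-2) = -6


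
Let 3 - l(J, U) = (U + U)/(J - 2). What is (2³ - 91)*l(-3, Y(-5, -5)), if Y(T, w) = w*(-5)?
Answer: -1079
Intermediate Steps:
Y(T, w) = -5*w
l(J, U) = 3 - 2*U/(-2 + J) (l(J, U) = 3 - (U + U)/(J - 2) = 3 - 2*U/(-2 + J))
(2³ - 91)*l(-3, Y(-5, -5)) = (2³ - 91)*((-6 - (-10)*(-5) + 3*(-3))/(-2 - 3)) = (8 - 91)*((-6 - 2*25 - 9)/(-5)) = -(-83)*(-6 - 50 - 9)/5 = -(-83)*(-65)/5 = -83*13 = -1079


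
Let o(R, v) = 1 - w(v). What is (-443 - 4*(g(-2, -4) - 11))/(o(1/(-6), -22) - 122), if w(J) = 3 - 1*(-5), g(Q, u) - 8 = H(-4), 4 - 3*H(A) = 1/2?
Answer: 1307/387 ≈ 3.3773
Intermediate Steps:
H(A) = 7/6 (H(A) = 4/3 - ⅓/2 = 4/3 - ⅓*½ = 4/3 - ⅙ = 7/6)
g(Q, u) = 55/6 (g(Q, u) = 8 + 7/6 = 55/6)
w(J) = 8 (w(J) = 3 + 5 = 8)
o(R, v) = -7 (o(R, v) = 1 - 1*8 = 1 - 8 = -7)
(-443 - 4*(g(-2, -4) - 11))/(o(1/(-6), -22) - 122) = (-443 - 4*(55/6 - 11))/(-7 - 122) = (-443 - 4*(-11/6))/(-129) = (-443 + 22/3)*(-1/129) = -1307/3*(-1/129) = 1307/387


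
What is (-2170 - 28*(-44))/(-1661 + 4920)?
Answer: -938/3259 ≈ -0.28782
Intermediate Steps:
(-2170 - 28*(-44))/(-1661 + 4920) = (-2170 + 1232)/3259 = -938*1/3259 = -938/3259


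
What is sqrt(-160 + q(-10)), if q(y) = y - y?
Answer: 4*I*sqrt(10) ≈ 12.649*I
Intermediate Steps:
q(y) = 0
sqrt(-160 + q(-10)) = sqrt(-160 + 0) = sqrt(-160) = 4*I*sqrt(10)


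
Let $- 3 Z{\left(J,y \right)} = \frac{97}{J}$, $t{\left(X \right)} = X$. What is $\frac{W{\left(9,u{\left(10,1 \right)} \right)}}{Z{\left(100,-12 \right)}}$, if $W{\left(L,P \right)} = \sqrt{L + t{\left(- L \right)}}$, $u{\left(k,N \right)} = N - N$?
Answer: $0$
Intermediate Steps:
$u{\left(k,N \right)} = 0$
$W{\left(L,P \right)} = 0$ ($W{\left(L,P \right)} = \sqrt{L - L} = \sqrt{0} = 0$)
$Z{\left(J,y \right)} = - \frac{97}{3 J}$ ($Z{\left(J,y \right)} = - \frac{97 \frac{1}{J}}{3} = - \frac{97}{3 J}$)
$\frac{W{\left(9,u{\left(10,1 \right)} \right)}}{Z{\left(100,-12 \right)}} = \frac{0}{\left(- \frac{97}{3}\right) \frac{1}{100}} = \frac{0}{- \frac{97}{300}} = 0 \left(- \frac{300}{97}\right) = 0$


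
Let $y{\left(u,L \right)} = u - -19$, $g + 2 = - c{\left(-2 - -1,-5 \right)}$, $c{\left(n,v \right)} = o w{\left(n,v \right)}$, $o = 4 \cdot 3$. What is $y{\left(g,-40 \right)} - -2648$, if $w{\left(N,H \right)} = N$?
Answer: $2677$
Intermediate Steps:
$o = 12$
$c{\left(n,v \right)} = 12 n$
$g = 10$ ($g = -2 - 12 \left(-2 - -1\right) = -2 - 12 \left(-2 + 1\right) = -2 - 12 \left(-1\right) = -2 - -12 = -2 + 12 = 10$)
$y{\left(u,L \right)} = 19 + u$ ($y{\left(u,L \right)} = u + 19 = 19 + u$)
$y{\left(g,-40 \right)} - -2648 = \left(19 + 10\right) - -2648 = 29 + 2648 = 2677$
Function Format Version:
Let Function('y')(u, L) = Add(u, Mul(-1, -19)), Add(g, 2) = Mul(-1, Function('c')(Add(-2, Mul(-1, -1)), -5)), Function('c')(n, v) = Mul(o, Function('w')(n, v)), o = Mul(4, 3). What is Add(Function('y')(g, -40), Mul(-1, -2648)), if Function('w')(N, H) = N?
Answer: 2677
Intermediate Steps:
o = 12
Function('c')(n, v) = Mul(12, n)
g = 10 (g = Add(-2, Mul(-1, Mul(12, Add(-2, Mul(-1, -1))))) = Add(-2, Mul(-1, Mul(12, Add(-2, 1)))) = Add(-2, Mul(-1, Mul(12, -1))) = Add(-2, Mul(-1, -12)) = Add(-2, 12) = 10)
Function('y')(u, L) = Add(19, u) (Function('y')(u, L) = Add(u, 19) = Add(19, u))
Add(Function('y')(g, -40), Mul(-1, -2648)) = Add(Add(19, 10), Mul(-1, -2648)) = Add(29, 2648) = 2677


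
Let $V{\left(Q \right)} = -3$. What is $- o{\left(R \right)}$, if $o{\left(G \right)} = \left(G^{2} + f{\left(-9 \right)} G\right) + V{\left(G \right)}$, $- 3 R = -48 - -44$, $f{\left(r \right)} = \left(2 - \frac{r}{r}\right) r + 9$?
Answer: $\frac{11}{9} \approx 1.2222$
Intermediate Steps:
$f{\left(r \right)} = 9 + r$ ($f{\left(r \right)} = \left(2 - 1\right) r + 9 = 1 r + 9 = r + 9 = 9 + r$)
$R = \frac{4}{3}$ ($R = - \frac{-48 - -44}{3} = - \frac{-48 + 44}{3} = \left(- \frac{1}{3}\right) \left(-4\right) = \frac{4}{3} \approx 1.3333$)
$o{\left(G \right)} = -3 + G^{2}$ ($o{\left(G \right)} = \left(G^{2} + \left(9 - 9\right) G\right) - 3 = \left(G^{2} + 0 G\right) - 3 = \left(G^{2} + 0\right) - 3 = G^{2} - 3 = -3 + G^{2}$)
$- o{\left(R \right)} = - (-3 + \left(\frac{4}{3}\right)^{2}) = - (-3 + \frac{16}{9}) = \left(-1\right) \left(- \frac{11}{9}\right) = \frac{11}{9}$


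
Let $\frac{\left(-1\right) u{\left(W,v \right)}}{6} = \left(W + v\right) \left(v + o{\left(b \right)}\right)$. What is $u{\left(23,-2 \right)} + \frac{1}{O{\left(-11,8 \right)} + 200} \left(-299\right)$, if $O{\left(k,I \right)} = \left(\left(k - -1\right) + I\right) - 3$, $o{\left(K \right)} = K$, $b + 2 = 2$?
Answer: $\frac{3757}{15} \approx 250.47$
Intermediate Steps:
$b = 0$ ($b = -2 + 2 = 0$)
$O{\left(k,I \right)} = -2 + I + k$ ($O{\left(k,I \right)} = \left(\left(k + 1\right) + I\right) - 3 = \left(\left(1 + k\right) + I\right) - 3 = \left(1 + I + k\right) - 3 = -2 + I + k$)
$u{\left(W,v \right)} = - 6 v \left(W + v\right)$ ($u{\left(W,v \right)} = - 6 \left(W + v\right) \left(v + 0\right) = - 6 \left(W + v\right) v = - 6 v \left(W + v\right)$)
$u{\left(23,-2 \right)} + \frac{1}{O{\left(-11,8 \right)} + 200} \left(-299\right) = 6 \left(-2\right) \left(\left(-1\right) 23 - -2\right) + \frac{1}{\left(-2 + 8 - 11\right) + 200} \left(-299\right) = 6 \left(-2\right) \left(-23 + 2\right) + \frac{1}{-5 + 200} \left(-299\right) = 6 \left(-2\right) \left(-21\right) + \frac{1}{195} \left(-299\right) = 252 + \frac{1}{195} \left(-299\right) = 252 - \frac{23}{15} = \frac{3757}{15}$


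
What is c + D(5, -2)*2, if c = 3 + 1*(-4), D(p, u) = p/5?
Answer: 1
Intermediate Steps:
D(p, u) = p/5 (D(p, u) = p*(⅕) = p/5)
c = -1 (c = 3 - 4 = -1)
c + D(5, -2)*2 = -1 + ((⅕)*5)*2 = -1 + 1*2 = -1 + 2 = 1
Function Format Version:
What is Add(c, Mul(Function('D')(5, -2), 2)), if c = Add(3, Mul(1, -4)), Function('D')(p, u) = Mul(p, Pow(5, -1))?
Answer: 1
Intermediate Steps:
Function('D')(p, u) = Mul(Rational(1, 5), p) (Function('D')(p, u) = Mul(p, Rational(1, 5)) = Mul(Rational(1, 5), p))
c = -1 (c = Add(3, -4) = -1)
Add(c, Mul(Function('D')(5, -2), 2)) = Add(-1, Mul(Mul(Rational(1, 5), 5), 2)) = Add(-1, Mul(1, 2)) = Add(-1, 2) = 1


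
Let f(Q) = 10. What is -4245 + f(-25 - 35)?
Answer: -4235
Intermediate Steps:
-4245 + f(-25 - 35) = -4245 + 10 = -4235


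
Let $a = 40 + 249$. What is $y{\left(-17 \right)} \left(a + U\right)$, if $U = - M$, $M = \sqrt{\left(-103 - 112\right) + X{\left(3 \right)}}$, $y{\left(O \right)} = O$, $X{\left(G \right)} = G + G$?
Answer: $-4913 + 17 i \sqrt{209} \approx -4913.0 + 245.77 i$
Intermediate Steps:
$X{\left(G \right)} = 2 G$
$a = 289$
$M = i \sqrt{209}$ ($M = \sqrt{\left(-103 - 112\right) + 2 \cdot 3} = \sqrt{-215 + 6} = \sqrt{-209} = i \sqrt{209} \approx 14.457 i$)
$U = - i \sqrt{209} \approx - 14.457 i$
$y{\left(-17 \right)} \left(a + U\right) = - 17 \left(289 - i \sqrt{209}\right) = -4913 + 17 i \sqrt{209}$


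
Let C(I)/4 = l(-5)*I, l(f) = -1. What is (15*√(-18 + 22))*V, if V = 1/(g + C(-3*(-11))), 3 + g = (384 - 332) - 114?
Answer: -30/197 ≈ -0.15228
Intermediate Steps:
g = -65 (g = -3 + ((384 - 332) - 114) = -3 + (52 - 114) = -3 - 62 = -65)
C(I) = -4*I (C(I) = 4*(-I) = -4*I)
V = -1/197 (V = 1/(-65 - (-12)*(-11)) = 1/(-65 - 4*33) = 1/(-65 - 132) = 1/(-197) = -1/197 ≈ -0.0050761)
(15*√(-18 + 22))*V = (15*√(-18 + 22))*(-1/197) = (15*√4)*(-1/197) = (15*2)*(-1/197) = 30*(-1/197) = -30/197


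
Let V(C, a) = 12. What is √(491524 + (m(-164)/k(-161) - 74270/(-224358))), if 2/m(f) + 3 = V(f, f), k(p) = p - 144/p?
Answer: √4109915483755148655338015/2891638083 ≈ 701.09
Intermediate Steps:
k(p) = p - 144/p
m(f) = 2/9 (m(f) = 2/(-3 + 12) = 2/9)
√(491524 + (m(-164)/k(-161) - 74270/(-224358))) = √(491524 + (2/(9*(-161 - 144/(-161))) - 74270/(-224358))) = √(491524 + (2/(9*(-161 - 144*(-1/161))) - 74270*(-1/224358))) = √(491524 + (2/(9*(-161 + 144/161)) + 37135/112179)) = √(491524 + (2/(9*(-25777/161)) + 37135/112179)) = √(491524 + ((2/9)*(-161/25777) + 37135/112179)) = √(491524 + (-322/231993 + 37135/112179)) = √(491524 + 2859646139/8674914249) = √(4263931410971615/8674914249) = √4109915483755148655338015/2891638083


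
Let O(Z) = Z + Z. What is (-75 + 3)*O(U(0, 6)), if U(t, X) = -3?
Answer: 432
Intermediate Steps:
O(Z) = 2*Z
(-75 + 3)*O(U(0, 6)) = (-75 + 3)*(2*(-3)) = -72*(-6) = 432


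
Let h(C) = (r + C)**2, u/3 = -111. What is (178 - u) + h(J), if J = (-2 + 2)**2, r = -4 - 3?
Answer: 560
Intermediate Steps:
r = -7
u = -333 (u = 3*(-111) = -333)
J = 0 (J = 0**2 = 0)
h(C) = (-7 + C)**2
(178 - u) + h(J) = (178 - 1*(-333)) + (-7 + 0)**2 = (178 + 333) + (-7)**2 = 511 + 49 = 560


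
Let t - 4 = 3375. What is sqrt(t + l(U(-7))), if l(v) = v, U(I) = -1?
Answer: sqrt(3378) ≈ 58.121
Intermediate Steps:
t = 3379 (t = 4 + 3375 = 3379)
sqrt(t + l(U(-7))) = sqrt(3379 - 1) = sqrt(3378)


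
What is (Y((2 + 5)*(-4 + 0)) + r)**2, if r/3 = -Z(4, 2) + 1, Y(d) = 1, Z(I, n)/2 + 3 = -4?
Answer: 2116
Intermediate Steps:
Z(I, n) = -14 (Z(I, n) = -6 + 2*(-4) = -6 - 8 = -14)
r = 45 (r = 3*(-1*(-14) + 1) = 3*(14 + 1) = 3*15 = 45)
(Y((2 + 5)*(-4 + 0)) + r)**2 = (1 + 45)**2 = 46**2 = 2116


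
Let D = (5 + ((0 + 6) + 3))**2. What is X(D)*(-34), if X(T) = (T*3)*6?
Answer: -119952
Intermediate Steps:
D = 196 (D = (5 + (6 + 3))**2 = (5 + 9)**2 = 14**2 = 196)
X(T) = 18*T (X(T) = (3*T)*6 = 18*T)
X(D)*(-34) = (18*196)*(-34) = 3528*(-34) = -119952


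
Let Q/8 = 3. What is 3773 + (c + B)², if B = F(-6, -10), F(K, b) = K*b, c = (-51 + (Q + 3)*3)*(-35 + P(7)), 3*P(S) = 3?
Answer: 925373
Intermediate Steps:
Q = 24 (Q = 8*3 = 24)
P(S) = 1 (P(S) = (⅓)*3 = 1)
c = -1020 (c = (-51 + (24 + 3)*3)*(-35 + 1) = (-51 + 27*3)*(-34) = (-51 + 81)*(-34) = 30*(-34) = -1020)
B = 60 (B = -6*(-10) = 60)
3773 + (c + B)² = 3773 + (-1020 + 60)² = 3773 + (-960)² = 3773 + 921600 = 925373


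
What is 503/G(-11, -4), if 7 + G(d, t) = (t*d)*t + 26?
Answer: -503/157 ≈ -3.2038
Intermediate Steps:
G(d, t) = 19 + d*t² (G(d, t) = -7 + ((t*d)*t + 26) = -7 + ((d*t)*t + 26) = -7 + (d*t² + 26) = -7 + (26 + d*t²) = 19 + d*t²)
503/G(-11, -4) = 503/(19 - 11*(-4)²) = 503/(19 - 11*16) = 503/(19 - 176) = 503/(-157) = 503*(-1/157) = -503/157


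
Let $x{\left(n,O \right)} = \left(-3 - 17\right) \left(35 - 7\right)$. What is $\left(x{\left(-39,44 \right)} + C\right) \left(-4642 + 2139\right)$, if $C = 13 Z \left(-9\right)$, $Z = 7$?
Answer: $3451637$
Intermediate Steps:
$x{\left(n,O \right)} = -560$ ($x{\left(n,O \right)} = \left(-20\right) 28 = -560$)
$C = -819$ ($C = 13 \cdot 7 \left(-9\right) = 91 \left(-9\right) = -819$)
$\left(x{\left(-39,44 \right)} + C\right) \left(-4642 + 2139\right) = \left(-560 - 819\right) \left(-4642 + 2139\right) = \left(-1379\right) \left(-2503\right) = 3451637$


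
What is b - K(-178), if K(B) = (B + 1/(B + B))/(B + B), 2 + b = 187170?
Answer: 23720860279/126736 ≈ 1.8717e+5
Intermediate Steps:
b = 187168 (b = -2 + 187170 = 187168)
K(B) = (B + 1/(2*B))/(2*B) (K(B) = (B + 1/(2*B))/((2*B)) = (B + 1/(2*B))*(1/(2*B)) = (B + 1/(2*B))/(2*B))
b - K(-178) = 187168 - (½ + (¼)/(-178)²) = 187168 - (½ + (¼)*(1/31684)) = 187168 - (½ + 1/126736) = 187168 - 1*63369/126736 = 187168 - 63369/126736 = 23720860279/126736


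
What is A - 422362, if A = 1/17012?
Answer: -7185222343/17012 ≈ -4.2236e+5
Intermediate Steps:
A = 1/17012 ≈ 5.8782e-5
A - 422362 = 1/17012 - 422362 = -7185222343/17012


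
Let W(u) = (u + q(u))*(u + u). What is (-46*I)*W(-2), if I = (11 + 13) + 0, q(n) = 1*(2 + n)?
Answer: -8832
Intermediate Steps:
q(n) = 2 + n
W(u) = 2*u*(2 + 2*u) (W(u) = (u + (2 + u))*(u + u) = (2 + 2*u)*(2*u) = 2*u*(2 + 2*u))
I = 24 (I = 24 + 0 = 24)
(-46*I)*W(-2) = (-46*24)*(4*(-2)*(1 - 2)) = -4416*(-2)*(-1) = -1104*8 = -8832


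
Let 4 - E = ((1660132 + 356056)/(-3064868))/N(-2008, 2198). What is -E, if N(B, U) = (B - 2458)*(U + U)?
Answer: -60171130841201/15042782836312 ≈ -4.0000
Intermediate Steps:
N(B, U) = 2*U*(-2458 + B) (N(B, U) = (-2458 + B)*(2*U) = 2*U*(-2458 + B))
E = 60171130841201/15042782836312 (E = 4 - (1660132 + 356056)/(-3064868)/(2*2198*(-2458 - 2008)) = 4 - 2016188*(-1/3064868)/(2*2198*(-4466)) = 4 - (-504047)/(766217*(-19632536)) = 4 - (-504047)*(-1)/(766217*19632536) = 4 - 1*504047/15042782836312 = 4 - 504047/15042782836312 = 60171130841201/15042782836312 ≈ 4.0000)
-E = -1*60171130841201/15042782836312 = -60171130841201/15042782836312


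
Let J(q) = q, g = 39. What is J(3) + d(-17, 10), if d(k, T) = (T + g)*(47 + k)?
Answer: 1473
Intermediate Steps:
d(k, T) = (39 + T)*(47 + k) (d(k, T) = (T + 39)*(47 + k) = (39 + T)*(47 + k))
J(3) + d(-17, 10) = 3 + (1833 + 39*(-17) + 47*10 + 10*(-17)) = 3 + (1833 - 663 + 470 - 170) = 3 + 1470 = 1473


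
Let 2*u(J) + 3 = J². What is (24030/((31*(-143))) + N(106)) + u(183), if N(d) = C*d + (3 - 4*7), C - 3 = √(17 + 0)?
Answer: 75496558/4433 + 106*√17 ≈ 17468.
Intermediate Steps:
C = 3 + √17 (C = 3 + √(17 + 0) = 3 + √17 ≈ 7.1231)
u(J) = -3/2 + J²/2
N(d) = -25 + d*(3 + √17) (N(d) = (3 + √17)*d + (3 - 4*7) = d*(3 + √17) + (3 - 28) = d*(3 + √17) - 25 = -25 + d*(3 + √17))
(24030/((31*(-143))) + N(106)) + u(183) = (24030/((31*(-143))) + (-25 + 106*(3 + √17))) + (-3/2 + (½)*183²) = (24030/(-4433) + (-25 + (318 + 106*√17))) + (-3/2 + (½)*33489) = (24030*(-1/4433) + (293 + 106*√17)) + (-3/2 + 33489/2) = (-24030/4433 + (293 + 106*√17)) + 16743 = (1274839/4433 + 106*√17) + 16743 = 75496558/4433 + 106*√17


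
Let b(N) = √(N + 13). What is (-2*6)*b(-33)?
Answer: -24*I*√5 ≈ -53.666*I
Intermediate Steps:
b(N) = √(13 + N)
(-2*6)*b(-33) = (-2*6)*√(13 - 33) = -24*I*√5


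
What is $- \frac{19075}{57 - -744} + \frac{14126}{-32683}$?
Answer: $- \frac{90677593}{3739869} \approx -24.246$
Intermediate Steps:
$- \frac{19075}{57 - -744} + \frac{14126}{-32683} = - \frac{19075}{57 + 744} + 14126 \left(- \frac{1}{32683}\right) = - \frac{19075}{801} - \frac{2018}{4669} = - \frac{90677593}{3739869}$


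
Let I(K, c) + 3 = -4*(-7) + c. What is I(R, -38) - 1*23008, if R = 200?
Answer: -23021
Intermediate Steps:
I(K, c) = 25 + c (I(K, c) = -3 + (-4*(-7) + c) = -3 + (28 + c) = 25 + c)
I(R, -38) - 1*23008 = (25 - 38) - 1*23008 = -13 - 23008 = -23021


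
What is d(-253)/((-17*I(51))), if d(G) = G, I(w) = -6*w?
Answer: -253/5202 ≈ -0.048635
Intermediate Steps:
d(-253)/((-17*I(51))) = -253/((-(-102)*51)) = -253/((-17*(-306))) = -253/5202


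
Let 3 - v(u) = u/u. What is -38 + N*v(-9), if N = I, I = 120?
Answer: 202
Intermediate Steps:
N = 120
v(u) = 2 (v(u) = 3 - u/u = 3 - 1*1 = 3 - 1 = 2)
-38 + N*v(-9) = -38 + 120*2 = -38 + 240 = 202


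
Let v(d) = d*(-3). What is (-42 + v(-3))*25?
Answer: -825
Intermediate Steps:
v(d) = -3*d
(-42 + v(-3))*25 = (-42 - 3*(-3))*25 = (-42 + 9)*25 = -33*25 = -825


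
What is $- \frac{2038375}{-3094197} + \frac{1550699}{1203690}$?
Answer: $\frac{2417246599151}{1241484662310} \approx 1.9471$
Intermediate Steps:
$- \frac{2038375}{-3094197} + \frac{1550699}{1203690} = \left(-2038375\right) \left(- \frac{1}{3094197}\right) + 1550699 \cdot \frac{1}{1203690} = \frac{2038375}{3094197} + \frac{1550699}{1203690} = \frac{2417246599151}{1241484662310}$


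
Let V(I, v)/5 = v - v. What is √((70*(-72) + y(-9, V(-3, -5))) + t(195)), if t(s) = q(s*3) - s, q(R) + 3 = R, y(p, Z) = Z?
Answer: 3*I*√517 ≈ 68.213*I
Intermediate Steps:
V(I, v) = 0 (V(I, v) = 5*(v - v) = 5*0 = 0)
q(R) = -3 + R
t(s) = -3 + 2*s (t(s) = (-3 + s*3) - s = (-3 + 3*s) - s = -3 + 2*s)
√((70*(-72) + y(-9, V(-3, -5))) + t(195)) = √((70*(-72) + 0) + (-3 + 2*195)) = √((-5040 + 0) + (-3 + 390)) = √(-5040 + 387) = √(-4653) = 3*I*√517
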